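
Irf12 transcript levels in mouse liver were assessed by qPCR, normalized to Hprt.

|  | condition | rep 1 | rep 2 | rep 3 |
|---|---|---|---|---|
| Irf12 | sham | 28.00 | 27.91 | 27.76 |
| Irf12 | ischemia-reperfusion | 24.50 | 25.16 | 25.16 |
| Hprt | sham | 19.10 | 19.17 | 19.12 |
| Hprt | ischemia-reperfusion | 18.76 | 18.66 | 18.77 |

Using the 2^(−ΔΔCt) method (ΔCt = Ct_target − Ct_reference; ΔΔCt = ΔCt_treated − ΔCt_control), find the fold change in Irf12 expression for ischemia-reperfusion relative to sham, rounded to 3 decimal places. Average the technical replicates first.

5.856

Mean Ct: Irf12 sham 27.890; Irf12 ischemia-reperfusion 24.940; Hprt sham 19.130; Hprt ischemia-reperfusion 18.730
ΔCt(sham) = 27.890 − 19.130 = 8.760
ΔCt(ischemia-reperfusion) = 24.940 − 18.730 = 6.210
ΔΔCt = 6.210 − 8.760 = -2.550
Fold change = 2^(−(-2.550)) = 2^2.550 = 5.8563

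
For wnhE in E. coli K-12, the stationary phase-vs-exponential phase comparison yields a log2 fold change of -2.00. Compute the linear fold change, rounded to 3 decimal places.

Fold change = 2^(-2.00) = 0.2500
That is, wnhE drops to 25.0% of the exponential phase level.

0.250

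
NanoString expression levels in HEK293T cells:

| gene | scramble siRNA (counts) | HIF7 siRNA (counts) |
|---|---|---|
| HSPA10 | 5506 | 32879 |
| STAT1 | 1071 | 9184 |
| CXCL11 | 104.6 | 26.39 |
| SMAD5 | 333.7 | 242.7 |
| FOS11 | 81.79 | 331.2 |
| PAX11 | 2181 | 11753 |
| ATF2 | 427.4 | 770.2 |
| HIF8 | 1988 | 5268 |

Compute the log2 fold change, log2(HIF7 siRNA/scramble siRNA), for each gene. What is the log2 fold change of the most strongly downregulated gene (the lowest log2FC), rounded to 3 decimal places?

log2(32879/5506) = 2.578  (HSPA10)
log2(9184/1071) = 3.100  (STAT1)
log2(26.39/104.6) = -1.987  (CXCL11)
log2(242.7/333.7) = -0.459  (SMAD5)
log2(331.2/81.79) = 2.018  (FOS11)
log2(11753/2181) = 2.430  (PAX11)
log2(770.2/427.4) = 0.850  (ATF2)
log2(5268/1988) = 1.406  (HIF8)
CXCL11 is most strongly downregulated.

-1.987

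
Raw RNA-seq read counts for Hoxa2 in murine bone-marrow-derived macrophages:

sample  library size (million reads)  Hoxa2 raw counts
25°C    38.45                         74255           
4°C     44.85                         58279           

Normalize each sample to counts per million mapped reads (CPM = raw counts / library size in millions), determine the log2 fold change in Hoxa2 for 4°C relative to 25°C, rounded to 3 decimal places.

-0.572

CPM(25°C) = 74255 / 38.45 = 1931.2094
CPM(4°C) = 58279 / 44.85 = 1299.4203
Fold change = 1299.4203 / 1931.2094 = 0.67285
log2(0.67285) = -0.5716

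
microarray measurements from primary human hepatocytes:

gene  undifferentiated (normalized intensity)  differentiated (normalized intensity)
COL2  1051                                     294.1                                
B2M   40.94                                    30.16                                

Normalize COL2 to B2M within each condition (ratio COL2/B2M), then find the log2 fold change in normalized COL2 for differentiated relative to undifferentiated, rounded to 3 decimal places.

COL2/B2M (undifferentiated) = 1051 / 40.94 = 25.672
COL2/B2M (differentiated) = 294.1 / 30.16 = 9.7513
Fold change = 9.7513 / 25.672 = 0.3798
log2(0.3798) = -1.3965

-1.397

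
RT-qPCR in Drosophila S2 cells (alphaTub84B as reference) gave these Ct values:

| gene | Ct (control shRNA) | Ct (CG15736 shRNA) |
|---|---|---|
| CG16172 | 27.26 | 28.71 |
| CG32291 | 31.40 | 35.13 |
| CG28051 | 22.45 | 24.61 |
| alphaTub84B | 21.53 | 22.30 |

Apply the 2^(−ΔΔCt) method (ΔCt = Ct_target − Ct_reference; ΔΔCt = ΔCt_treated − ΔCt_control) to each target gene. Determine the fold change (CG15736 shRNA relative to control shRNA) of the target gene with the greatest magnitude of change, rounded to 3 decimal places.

0.129

CG16172: ΔΔCt = (28.71−22.30) − (27.26−21.53) = 6.41 − 5.73 = 0.68; fold change = 2^-0.68 = 0.624
CG32291: ΔΔCt = (35.13−22.30) − (31.40−21.53) = 12.83 − 9.87 = 2.96; fold change = 2^-2.96 = 0.129
CG28051: ΔΔCt = (24.61−22.30) − (22.45−21.53) = 2.31 − 0.92 = 1.39; fold change = 2^-1.39 = 0.382
CG32291 has the largest |ΔΔCt| = 2.96.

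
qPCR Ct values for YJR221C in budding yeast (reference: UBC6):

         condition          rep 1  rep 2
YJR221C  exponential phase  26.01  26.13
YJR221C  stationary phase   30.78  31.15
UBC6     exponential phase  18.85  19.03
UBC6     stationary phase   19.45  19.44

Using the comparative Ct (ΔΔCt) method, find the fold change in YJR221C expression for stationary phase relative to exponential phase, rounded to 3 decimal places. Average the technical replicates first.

Mean Ct: YJR221C exponential phase 26.070; YJR221C stationary phase 30.965; UBC6 exponential phase 18.940; UBC6 stationary phase 19.445
ΔCt(exponential phase) = 26.070 − 18.940 = 7.130
ΔCt(stationary phase) = 30.965 − 19.445 = 11.520
ΔΔCt = 11.520 − 7.130 = 4.390
Fold change = 2^(−4.390) = 0.0477

0.048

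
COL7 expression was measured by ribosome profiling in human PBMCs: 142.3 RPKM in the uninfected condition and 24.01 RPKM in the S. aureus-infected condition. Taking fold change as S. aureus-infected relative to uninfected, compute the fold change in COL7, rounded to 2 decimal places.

Fold change = 24.01 / 142.3 = 0.169
COL7 is downregulated.

0.17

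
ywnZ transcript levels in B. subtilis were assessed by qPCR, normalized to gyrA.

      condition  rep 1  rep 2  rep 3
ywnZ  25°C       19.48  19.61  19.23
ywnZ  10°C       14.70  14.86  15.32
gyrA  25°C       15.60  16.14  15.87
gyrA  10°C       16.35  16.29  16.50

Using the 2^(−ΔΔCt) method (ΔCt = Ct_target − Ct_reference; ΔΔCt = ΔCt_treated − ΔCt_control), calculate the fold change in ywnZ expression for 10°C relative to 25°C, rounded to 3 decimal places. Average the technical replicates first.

31.779

Mean Ct: ywnZ 25°C 19.440; ywnZ 10°C 14.960; gyrA 25°C 15.870; gyrA 10°C 16.380
ΔCt(25°C) = 19.440 − 15.870 = 3.570
ΔCt(10°C) = 14.960 − 16.380 = -1.420
ΔΔCt = -1.420 − 3.570 = -4.990
Fold change = 2^(−(-4.990)) = 2^4.990 = 31.7790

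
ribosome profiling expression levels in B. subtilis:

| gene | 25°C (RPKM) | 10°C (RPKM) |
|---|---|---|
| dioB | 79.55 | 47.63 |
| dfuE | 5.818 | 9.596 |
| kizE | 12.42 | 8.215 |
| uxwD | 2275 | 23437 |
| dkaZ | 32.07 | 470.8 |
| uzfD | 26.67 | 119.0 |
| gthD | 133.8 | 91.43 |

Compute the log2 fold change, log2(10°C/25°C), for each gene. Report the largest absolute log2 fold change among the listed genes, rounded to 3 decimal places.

log2(47.63/79.55) = -0.740  (dioB)
log2(9.596/5.818) = 0.722  (dfuE)
log2(8.215/12.42) = -0.596  (kizE)
log2(23437/2275) = 3.365  (uxwD)
log2(470.8/32.07) = 3.876  (dkaZ)
log2(119.0/26.67) = 2.158  (uzfD)
log2(91.43/133.8) = -0.549  (gthD)
The largest magnitude belongs to dkaZ.

3.876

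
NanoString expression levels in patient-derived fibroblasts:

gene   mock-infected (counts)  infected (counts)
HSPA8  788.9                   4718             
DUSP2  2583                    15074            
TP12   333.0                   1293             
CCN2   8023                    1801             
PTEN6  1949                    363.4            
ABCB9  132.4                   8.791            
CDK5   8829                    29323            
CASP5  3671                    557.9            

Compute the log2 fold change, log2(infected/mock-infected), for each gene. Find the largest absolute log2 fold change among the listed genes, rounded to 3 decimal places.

3.913

log2(4718/788.9) = 2.580  (HSPA8)
log2(15074/2583) = 2.545  (DUSP2)
log2(1293/333.0) = 1.957  (TP12)
log2(1801/8023) = -2.155  (CCN2)
log2(363.4/1949) = -2.423  (PTEN6)
log2(8.791/132.4) = -3.913  (ABCB9)
log2(29323/8829) = 1.732  (CDK5)
log2(557.9/3671) = -2.718  (CASP5)
The largest magnitude belongs to ABCB9.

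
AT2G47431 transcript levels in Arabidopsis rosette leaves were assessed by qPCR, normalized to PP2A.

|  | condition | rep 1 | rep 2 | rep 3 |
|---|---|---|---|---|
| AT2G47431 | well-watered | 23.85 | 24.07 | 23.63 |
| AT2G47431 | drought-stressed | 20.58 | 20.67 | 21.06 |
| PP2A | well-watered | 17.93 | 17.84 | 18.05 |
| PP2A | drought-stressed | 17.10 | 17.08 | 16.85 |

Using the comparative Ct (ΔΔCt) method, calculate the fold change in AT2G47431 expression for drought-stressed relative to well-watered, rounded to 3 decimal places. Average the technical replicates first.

Mean Ct: AT2G47431 well-watered 23.850; AT2G47431 drought-stressed 20.770; PP2A well-watered 17.940; PP2A drought-stressed 17.010
ΔCt(well-watered) = 23.850 − 17.940 = 5.910
ΔCt(drought-stressed) = 20.770 − 17.010 = 3.760
ΔΔCt = 3.760 − 5.910 = -2.150
Fold change = 2^(−(-2.150)) = 2^2.150 = 4.4383

4.438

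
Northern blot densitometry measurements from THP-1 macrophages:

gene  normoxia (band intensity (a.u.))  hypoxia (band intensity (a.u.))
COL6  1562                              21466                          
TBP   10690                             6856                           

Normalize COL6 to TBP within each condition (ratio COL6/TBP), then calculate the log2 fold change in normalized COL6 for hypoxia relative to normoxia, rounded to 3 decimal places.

4.421

COL6/TBP (normoxia) = 1562 / 10690 = 0.14612
COL6/TBP (hypoxia) = 21466 / 6856 = 3.131
Fold change = 3.131 / 0.14612 = 21.4278
log2(21.4278) = 4.4214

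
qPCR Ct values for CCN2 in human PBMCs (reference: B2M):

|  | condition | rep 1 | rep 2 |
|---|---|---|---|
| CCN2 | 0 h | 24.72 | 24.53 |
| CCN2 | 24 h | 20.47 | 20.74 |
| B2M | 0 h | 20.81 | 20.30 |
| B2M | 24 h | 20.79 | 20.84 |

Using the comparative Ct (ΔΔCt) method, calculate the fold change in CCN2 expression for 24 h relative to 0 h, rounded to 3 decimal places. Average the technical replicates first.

19.427

Mean Ct: CCN2 0 h 24.625; CCN2 24 h 20.605; B2M 0 h 20.555; B2M 24 h 20.815
ΔCt(0 h) = 24.625 − 20.555 = 4.070
ΔCt(24 h) = 20.605 − 20.815 = -0.210
ΔΔCt = -0.210 − 4.070 = -4.280
Fold change = 2^(−(-4.280)) = 2^4.280 = 19.4271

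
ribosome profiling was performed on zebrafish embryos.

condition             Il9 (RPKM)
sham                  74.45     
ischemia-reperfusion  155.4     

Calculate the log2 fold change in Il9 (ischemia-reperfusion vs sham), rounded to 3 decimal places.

1.062

Fold change = 155.4 / 74.45 = 2.0873
log2(2.0873) = 1.0616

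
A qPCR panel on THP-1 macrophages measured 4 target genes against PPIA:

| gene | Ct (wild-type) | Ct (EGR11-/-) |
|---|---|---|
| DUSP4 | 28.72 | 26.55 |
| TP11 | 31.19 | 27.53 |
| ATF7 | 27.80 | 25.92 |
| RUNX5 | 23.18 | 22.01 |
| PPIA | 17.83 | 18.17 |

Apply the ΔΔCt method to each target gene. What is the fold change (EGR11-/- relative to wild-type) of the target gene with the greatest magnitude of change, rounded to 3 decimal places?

DUSP4: ΔΔCt = (26.55−18.17) − (28.72−17.83) = 8.38 − 10.89 = -2.51; fold change = 2^2.51 = 5.696
TP11: ΔΔCt = (27.53−18.17) − (31.19−17.83) = 9.36 − 13.36 = -4.00; fold change = 2^4.00 = 16.000
ATF7: ΔΔCt = (25.92−18.17) − (27.80−17.83) = 7.75 − 9.97 = -2.22; fold change = 2^2.22 = 4.659
RUNX5: ΔΔCt = (22.01−18.17) − (23.18−17.83) = 3.84 − 5.35 = -1.51; fold change = 2^1.51 = 2.848
TP11 has the largest |ΔΔCt| = 4.00.

16.000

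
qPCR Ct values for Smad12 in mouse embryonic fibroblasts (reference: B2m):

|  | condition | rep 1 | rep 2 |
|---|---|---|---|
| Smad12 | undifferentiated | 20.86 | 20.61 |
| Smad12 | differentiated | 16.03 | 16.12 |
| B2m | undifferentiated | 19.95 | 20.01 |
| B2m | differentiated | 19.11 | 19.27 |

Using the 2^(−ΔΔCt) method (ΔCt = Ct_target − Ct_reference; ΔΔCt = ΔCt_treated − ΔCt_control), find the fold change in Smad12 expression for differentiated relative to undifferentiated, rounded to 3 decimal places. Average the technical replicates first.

14.621

Mean Ct: Smad12 undifferentiated 20.735; Smad12 differentiated 16.075; B2m undifferentiated 19.980; B2m differentiated 19.190
ΔCt(undifferentiated) = 20.735 − 19.980 = 0.755
ΔCt(differentiated) = 16.075 − 19.190 = -3.115
ΔΔCt = -3.115 − 0.755 = -3.870
Fold change = 2^(−(-3.870)) = 2^3.870 = 14.6213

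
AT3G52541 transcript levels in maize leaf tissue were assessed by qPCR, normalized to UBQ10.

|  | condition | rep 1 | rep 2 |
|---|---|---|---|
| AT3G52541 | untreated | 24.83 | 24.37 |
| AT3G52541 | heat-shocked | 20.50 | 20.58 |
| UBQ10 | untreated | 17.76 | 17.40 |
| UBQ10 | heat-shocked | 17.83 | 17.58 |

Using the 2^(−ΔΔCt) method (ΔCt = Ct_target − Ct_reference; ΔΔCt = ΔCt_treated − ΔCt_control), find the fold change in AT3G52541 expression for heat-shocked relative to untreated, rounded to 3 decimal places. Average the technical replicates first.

Mean Ct: AT3G52541 untreated 24.600; AT3G52541 heat-shocked 20.540; UBQ10 untreated 17.580; UBQ10 heat-shocked 17.705
ΔCt(untreated) = 24.600 − 17.580 = 7.020
ΔCt(heat-shocked) = 20.540 − 17.705 = 2.835
ΔΔCt = 2.835 − 7.020 = -4.185
Fold change = 2^(−(-4.185)) = 2^4.185 = 18.1891

18.189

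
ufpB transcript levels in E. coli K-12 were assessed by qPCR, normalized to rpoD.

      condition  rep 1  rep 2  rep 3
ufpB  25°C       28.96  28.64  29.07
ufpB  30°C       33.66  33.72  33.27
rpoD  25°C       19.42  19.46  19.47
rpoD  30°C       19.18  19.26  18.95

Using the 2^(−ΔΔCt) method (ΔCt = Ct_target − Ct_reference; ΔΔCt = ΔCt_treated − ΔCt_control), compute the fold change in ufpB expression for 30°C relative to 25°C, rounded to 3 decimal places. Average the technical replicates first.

0.032

Mean Ct: ufpB 25°C 28.890; ufpB 30°C 33.550; rpoD 25°C 19.450; rpoD 30°C 19.130
ΔCt(25°C) = 28.890 − 19.450 = 9.440
ΔCt(30°C) = 33.550 − 19.130 = 14.420
ΔΔCt = 14.420 − 9.440 = 4.980
Fold change = 2^(−4.980) = 0.0317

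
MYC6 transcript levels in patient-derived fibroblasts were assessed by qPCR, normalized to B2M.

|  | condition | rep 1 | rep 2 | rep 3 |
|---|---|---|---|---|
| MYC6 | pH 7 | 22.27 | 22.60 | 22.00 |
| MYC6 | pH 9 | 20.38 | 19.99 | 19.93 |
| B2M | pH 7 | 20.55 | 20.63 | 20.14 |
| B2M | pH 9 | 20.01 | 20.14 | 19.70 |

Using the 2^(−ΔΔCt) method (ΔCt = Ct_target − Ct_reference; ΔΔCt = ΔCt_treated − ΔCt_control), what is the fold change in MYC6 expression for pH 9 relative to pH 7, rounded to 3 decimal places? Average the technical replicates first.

3.249

Mean Ct: MYC6 pH 7 22.290; MYC6 pH 9 20.100; B2M pH 7 20.440; B2M pH 9 19.950
ΔCt(pH 7) = 22.290 − 20.440 = 1.850
ΔCt(pH 9) = 20.100 − 19.950 = 0.150
ΔΔCt = 0.150 − 1.850 = -1.700
Fold change = 2^(−(-1.700)) = 2^1.700 = 3.2490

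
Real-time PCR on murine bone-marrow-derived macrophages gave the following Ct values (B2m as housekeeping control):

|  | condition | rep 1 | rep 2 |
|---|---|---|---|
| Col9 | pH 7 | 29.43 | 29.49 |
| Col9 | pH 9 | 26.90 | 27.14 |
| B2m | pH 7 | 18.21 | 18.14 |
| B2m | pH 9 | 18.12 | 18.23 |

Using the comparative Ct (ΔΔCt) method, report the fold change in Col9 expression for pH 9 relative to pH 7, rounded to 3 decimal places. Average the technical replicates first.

5.426

Mean Ct: Col9 pH 7 29.460; Col9 pH 9 27.020; B2m pH 7 18.175; B2m pH 9 18.175
ΔCt(pH 7) = 29.460 − 18.175 = 11.285
ΔCt(pH 9) = 27.020 − 18.175 = 8.845
ΔΔCt = 8.845 − 11.285 = -2.440
Fold change = 2^(−(-2.440)) = 2^2.440 = 5.4264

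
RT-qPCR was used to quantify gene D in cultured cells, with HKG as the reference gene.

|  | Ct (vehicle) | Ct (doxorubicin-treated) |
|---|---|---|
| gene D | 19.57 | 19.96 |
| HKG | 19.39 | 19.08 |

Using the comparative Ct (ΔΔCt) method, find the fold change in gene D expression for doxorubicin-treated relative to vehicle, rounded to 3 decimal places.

0.616

ΔCt(vehicle) = 19.570 − 19.390 = 0.180
ΔCt(doxorubicin-treated) = 19.960 − 19.080 = 0.880
ΔΔCt = 0.880 − 0.180 = 0.700
Fold change = 2^(−0.700) = 0.6156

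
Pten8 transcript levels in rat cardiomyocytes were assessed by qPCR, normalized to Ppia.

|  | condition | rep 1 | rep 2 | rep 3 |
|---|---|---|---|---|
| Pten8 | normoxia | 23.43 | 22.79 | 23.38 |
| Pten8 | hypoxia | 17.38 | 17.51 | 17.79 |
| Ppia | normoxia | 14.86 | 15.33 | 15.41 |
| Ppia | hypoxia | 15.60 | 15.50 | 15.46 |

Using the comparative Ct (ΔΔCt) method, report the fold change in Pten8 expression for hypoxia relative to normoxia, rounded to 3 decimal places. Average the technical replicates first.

Mean Ct: Pten8 normoxia 23.200; Pten8 hypoxia 17.560; Ppia normoxia 15.200; Ppia hypoxia 15.520
ΔCt(normoxia) = 23.200 − 15.200 = 8.000
ΔCt(hypoxia) = 17.560 − 15.520 = 2.040
ΔΔCt = 2.040 − 8.000 = -5.960
Fold change = 2^(−(-5.960)) = 2^5.960 = 62.2499

62.250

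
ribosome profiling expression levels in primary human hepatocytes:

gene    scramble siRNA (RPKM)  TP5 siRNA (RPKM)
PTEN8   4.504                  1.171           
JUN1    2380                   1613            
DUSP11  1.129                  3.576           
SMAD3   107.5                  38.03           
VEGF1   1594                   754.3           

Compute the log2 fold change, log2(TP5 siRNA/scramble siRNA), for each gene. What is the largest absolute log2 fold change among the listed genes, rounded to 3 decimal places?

log2(1.171/4.504) = -1.943  (PTEN8)
log2(1613/2380) = -0.561  (JUN1)
log2(3.576/1.129) = 1.663  (DUSP11)
log2(38.03/107.5) = -1.499  (SMAD3)
log2(754.3/1594) = -1.079  (VEGF1)
The largest magnitude belongs to PTEN8.

1.943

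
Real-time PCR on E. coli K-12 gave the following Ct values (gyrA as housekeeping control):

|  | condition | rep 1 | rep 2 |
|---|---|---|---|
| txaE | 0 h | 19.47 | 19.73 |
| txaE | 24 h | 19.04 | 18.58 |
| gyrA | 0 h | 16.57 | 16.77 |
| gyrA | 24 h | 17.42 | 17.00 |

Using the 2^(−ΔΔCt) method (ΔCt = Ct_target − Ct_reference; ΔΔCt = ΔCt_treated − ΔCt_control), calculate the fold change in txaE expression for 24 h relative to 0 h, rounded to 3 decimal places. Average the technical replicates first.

Mean Ct: txaE 0 h 19.600; txaE 24 h 18.810; gyrA 0 h 16.670; gyrA 24 h 17.210
ΔCt(0 h) = 19.600 − 16.670 = 2.930
ΔCt(24 h) = 18.810 − 17.210 = 1.600
ΔΔCt = 1.600 − 2.930 = -1.330
Fold change = 2^(−(-1.330)) = 2^1.330 = 2.5140

2.514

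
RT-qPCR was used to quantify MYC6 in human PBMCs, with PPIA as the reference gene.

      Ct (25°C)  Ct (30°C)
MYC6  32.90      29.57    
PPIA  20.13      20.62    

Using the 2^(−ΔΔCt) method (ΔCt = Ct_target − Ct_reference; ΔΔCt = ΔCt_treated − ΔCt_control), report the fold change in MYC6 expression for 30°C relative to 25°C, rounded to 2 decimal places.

14.12

ΔCt(25°C) = 32.900 − 20.130 = 12.770
ΔCt(30°C) = 29.570 − 20.620 = 8.950
ΔΔCt = 8.950 − 12.770 = -3.820
Fold change = 2^(−(-3.820)) = 2^3.820 = 14.123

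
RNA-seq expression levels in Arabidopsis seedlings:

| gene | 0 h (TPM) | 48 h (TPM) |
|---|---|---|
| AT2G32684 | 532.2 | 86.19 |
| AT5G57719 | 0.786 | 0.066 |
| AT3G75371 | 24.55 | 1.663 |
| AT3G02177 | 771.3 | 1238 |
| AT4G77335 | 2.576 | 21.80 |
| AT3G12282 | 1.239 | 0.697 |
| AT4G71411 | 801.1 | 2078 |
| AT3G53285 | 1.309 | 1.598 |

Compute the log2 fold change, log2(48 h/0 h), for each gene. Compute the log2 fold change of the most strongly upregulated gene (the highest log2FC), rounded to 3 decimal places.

log2(86.19/532.2) = -2.626  (AT2G32684)
log2(0.066/0.786) = -3.574  (AT5G57719)
log2(1.663/24.55) = -3.884  (AT3G75371)
log2(1238/771.3) = 0.683  (AT3G02177)
log2(21.80/2.576) = 3.081  (AT4G77335)
log2(0.697/1.239) = -0.830  (AT3G12282)
log2(2078/801.1) = 1.375  (AT4G71411)
log2(1.598/1.309) = 0.288  (AT3G53285)
AT4G77335 is most strongly upregulated.

3.081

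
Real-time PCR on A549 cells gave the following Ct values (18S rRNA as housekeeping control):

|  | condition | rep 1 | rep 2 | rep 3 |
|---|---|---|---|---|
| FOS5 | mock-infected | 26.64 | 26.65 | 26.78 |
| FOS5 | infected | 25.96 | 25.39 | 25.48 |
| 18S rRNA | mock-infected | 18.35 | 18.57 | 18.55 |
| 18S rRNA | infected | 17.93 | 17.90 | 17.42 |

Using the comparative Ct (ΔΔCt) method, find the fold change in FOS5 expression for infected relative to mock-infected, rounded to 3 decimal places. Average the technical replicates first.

Mean Ct: FOS5 mock-infected 26.690; FOS5 infected 25.610; 18S rRNA mock-infected 18.490; 18S rRNA infected 17.750
ΔCt(mock-infected) = 26.690 − 18.490 = 8.200
ΔCt(infected) = 25.610 − 17.750 = 7.860
ΔΔCt = 7.860 − 8.200 = -0.340
Fold change = 2^(−(-0.340)) = 2^0.340 = 1.2658

1.266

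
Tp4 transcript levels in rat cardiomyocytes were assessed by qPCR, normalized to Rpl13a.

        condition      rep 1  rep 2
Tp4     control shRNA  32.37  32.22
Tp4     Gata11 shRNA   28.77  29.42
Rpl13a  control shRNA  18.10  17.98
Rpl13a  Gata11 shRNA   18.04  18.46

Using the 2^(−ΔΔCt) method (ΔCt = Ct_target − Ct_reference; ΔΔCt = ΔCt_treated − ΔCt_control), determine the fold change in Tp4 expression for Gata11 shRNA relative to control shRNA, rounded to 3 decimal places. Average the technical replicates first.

10.629

Mean Ct: Tp4 control shRNA 32.295; Tp4 Gata11 shRNA 29.095; Rpl13a control shRNA 18.040; Rpl13a Gata11 shRNA 18.250
ΔCt(control shRNA) = 32.295 − 18.040 = 14.255
ΔCt(Gata11 shRNA) = 29.095 − 18.250 = 10.845
ΔΔCt = 10.845 − 14.255 = -3.410
Fold change = 2^(−(-3.410)) = 2^3.410 = 10.6295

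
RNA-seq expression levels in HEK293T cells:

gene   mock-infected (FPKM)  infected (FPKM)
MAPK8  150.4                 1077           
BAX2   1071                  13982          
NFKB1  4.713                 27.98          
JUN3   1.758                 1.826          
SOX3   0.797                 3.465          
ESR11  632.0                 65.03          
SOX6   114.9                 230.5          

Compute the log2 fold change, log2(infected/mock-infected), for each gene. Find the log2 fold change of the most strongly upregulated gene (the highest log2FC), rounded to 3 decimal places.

3.707

log2(1077/150.4) = 2.840  (MAPK8)
log2(13982/1071) = 3.707  (BAX2)
log2(27.98/4.713) = 2.570  (NFKB1)
log2(1.826/1.758) = 0.055  (JUN3)
log2(3.465/0.797) = 2.120  (SOX3)
log2(65.03/632.0) = -3.281  (ESR11)
log2(230.5/114.9) = 1.004  (SOX6)
BAX2 is most strongly upregulated.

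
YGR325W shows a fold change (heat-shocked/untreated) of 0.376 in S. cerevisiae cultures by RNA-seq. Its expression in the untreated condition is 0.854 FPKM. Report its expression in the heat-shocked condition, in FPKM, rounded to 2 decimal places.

heat-shocked expression = 0.854 × 0.376 = 0.32

0.32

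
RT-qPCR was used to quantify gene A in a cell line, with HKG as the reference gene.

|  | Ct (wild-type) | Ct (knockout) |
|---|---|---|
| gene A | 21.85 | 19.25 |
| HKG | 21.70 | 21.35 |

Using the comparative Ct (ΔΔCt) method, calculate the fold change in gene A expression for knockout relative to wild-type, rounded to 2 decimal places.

4.76

ΔCt(wild-type) = 21.850 − 21.700 = 0.150
ΔCt(knockout) = 19.250 − 21.350 = -2.100
ΔΔCt = -2.100 − 0.150 = -2.250
Fold change = 2^(−(-2.250)) = 2^2.250 = 4.757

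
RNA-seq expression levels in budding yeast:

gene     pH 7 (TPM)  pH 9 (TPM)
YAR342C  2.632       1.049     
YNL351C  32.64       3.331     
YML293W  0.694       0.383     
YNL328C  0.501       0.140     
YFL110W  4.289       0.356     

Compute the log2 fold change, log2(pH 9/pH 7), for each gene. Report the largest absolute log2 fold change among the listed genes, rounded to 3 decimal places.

3.591

log2(1.049/2.632) = -1.327  (YAR342C)
log2(3.331/32.64) = -3.293  (YNL351C)
log2(0.383/0.694) = -0.858  (YML293W)
log2(0.140/0.501) = -1.839  (YNL328C)
log2(0.356/4.289) = -3.591  (YFL110W)
The largest magnitude belongs to YFL110W.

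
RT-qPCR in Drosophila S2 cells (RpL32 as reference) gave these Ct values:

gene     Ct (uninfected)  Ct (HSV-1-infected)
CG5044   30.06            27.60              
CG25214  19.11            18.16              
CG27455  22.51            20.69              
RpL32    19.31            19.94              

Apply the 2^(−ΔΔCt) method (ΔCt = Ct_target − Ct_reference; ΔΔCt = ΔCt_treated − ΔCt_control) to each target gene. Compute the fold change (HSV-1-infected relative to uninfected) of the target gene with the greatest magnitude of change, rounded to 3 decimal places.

CG5044: ΔΔCt = (27.60−19.94) − (30.06−19.31) = 7.66 − 10.75 = -3.09; fold change = 2^3.09 = 8.515
CG25214: ΔΔCt = (18.16−19.94) − (19.11−19.31) = -1.78 − (-0.20) = -1.58; fold change = 2^1.58 = 2.990
CG27455: ΔΔCt = (20.69−19.94) − (22.51−19.31) = 0.75 − 3.20 = -2.45; fold change = 2^2.45 = 5.464
CG5044 has the largest |ΔΔCt| = 3.09.

8.515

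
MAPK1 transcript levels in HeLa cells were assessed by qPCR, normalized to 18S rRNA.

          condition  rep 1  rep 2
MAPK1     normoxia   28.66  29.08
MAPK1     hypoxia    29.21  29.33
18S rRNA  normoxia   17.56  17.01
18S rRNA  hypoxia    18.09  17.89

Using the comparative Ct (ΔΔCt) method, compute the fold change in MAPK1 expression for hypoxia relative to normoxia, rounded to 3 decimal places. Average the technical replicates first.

1.235

Mean Ct: MAPK1 normoxia 28.870; MAPK1 hypoxia 29.270; 18S rRNA normoxia 17.285; 18S rRNA hypoxia 17.990
ΔCt(normoxia) = 28.870 − 17.285 = 11.585
ΔCt(hypoxia) = 29.270 − 17.990 = 11.280
ΔΔCt = 11.280 − 11.585 = -0.305
Fold change = 2^(−(-0.305)) = 2^0.305 = 1.2354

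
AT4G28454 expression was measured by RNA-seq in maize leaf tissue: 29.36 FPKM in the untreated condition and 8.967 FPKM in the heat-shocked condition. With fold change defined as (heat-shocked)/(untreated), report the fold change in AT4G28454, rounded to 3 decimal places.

Fold change = 8.967 / 29.36 = 0.3054
AT4G28454 is downregulated.

0.305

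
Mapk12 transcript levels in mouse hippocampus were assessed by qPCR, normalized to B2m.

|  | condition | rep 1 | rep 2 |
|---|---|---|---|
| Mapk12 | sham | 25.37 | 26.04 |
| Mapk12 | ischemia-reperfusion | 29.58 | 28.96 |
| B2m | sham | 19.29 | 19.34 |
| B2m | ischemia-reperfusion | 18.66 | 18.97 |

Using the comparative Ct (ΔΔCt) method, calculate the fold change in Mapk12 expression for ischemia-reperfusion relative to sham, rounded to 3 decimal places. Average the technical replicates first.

Mean Ct: Mapk12 sham 25.705; Mapk12 ischemia-reperfusion 29.270; B2m sham 19.315; B2m ischemia-reperfusion 18.815
ΔCt(sham) = 25.705 − 19.315 = 6.390
ΔCt(ischemia-reperfusion) = 29.270 − 18.815 = 10.455
ΔΔCt = 10.455 − 6.390 = 4.065
Fold change = 2^(−4.065) = 0.0597

0.060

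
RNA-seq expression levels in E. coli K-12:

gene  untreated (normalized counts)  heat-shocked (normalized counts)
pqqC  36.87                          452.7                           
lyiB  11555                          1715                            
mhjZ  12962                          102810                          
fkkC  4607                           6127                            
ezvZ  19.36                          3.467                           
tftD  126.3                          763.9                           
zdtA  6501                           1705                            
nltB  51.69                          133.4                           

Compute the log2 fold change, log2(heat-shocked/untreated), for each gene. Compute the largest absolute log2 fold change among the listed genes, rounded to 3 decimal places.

log2(452.7/36.87) = 3.618  (pqqC)
log2(1715/11555) = -2.752  (lyiB)
log2(102810/12962) = 2.988  (mhjZ)
log2(6127/4607) = 0.411  (fkkC)
log2(3.467/19.36) = -2.481  (ezvZ)
log2(763.9/126.3) = 2.597  (tftD)
log2(1705/6501) = -1.931  (zdtA)
log2(133.4/51.69) = 1.368  (nltB)
The largest magnitude belongs to pqqC.

3.618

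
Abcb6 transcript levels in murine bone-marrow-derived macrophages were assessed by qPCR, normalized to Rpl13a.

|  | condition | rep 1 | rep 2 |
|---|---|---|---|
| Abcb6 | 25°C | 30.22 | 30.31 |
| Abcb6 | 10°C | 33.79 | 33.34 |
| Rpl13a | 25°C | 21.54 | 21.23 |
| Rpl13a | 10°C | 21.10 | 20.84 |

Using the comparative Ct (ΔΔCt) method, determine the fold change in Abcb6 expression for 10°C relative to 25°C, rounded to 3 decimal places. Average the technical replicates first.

Mean Ct: Abcb6 25°C 30.265; Abcb6 10°C 33.565; Rpl13a 25°C 21.385; Rpl13a 10°C 20.970
ΔCt(25°C) = 30.265 − 21.385 = 8.880
ΔCt(10°C) = 33.565 − 20.970 = 12.595
ΔΔCt = 12.595 − 8.880 = 3.715
Fold change = 2^(−3.715) = 0.0762

0.076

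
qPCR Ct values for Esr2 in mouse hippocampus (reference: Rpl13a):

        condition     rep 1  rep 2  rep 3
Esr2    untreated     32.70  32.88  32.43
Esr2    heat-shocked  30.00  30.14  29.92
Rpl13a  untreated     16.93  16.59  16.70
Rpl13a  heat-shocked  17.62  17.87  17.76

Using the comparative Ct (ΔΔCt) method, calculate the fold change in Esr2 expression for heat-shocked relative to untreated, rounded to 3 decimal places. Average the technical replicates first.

12.641

Mean Ct: Esr2 untreated 32.670; Esr2 heat-shocked 30.020; Rpl13a untreated 16.740; Rpl13a heat-shocked 17.750
ΔCt(untreated) = 32.670 − 16.740 = 15.930
ΔCt(heat-shocked) = 30.020 − 17.750 = 12.270
ΔΔCt = 12.270 − 15.930 = -3.660
Fold change = 2^(−(-3.660)) = 2^3.660 = 12.6407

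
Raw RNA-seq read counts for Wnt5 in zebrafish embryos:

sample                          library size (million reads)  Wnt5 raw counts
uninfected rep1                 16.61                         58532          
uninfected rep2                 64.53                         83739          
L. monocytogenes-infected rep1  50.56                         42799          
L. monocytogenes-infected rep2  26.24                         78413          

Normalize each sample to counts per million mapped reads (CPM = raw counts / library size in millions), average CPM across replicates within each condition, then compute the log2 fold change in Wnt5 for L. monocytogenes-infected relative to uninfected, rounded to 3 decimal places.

-0.330

CPM(uninfected rep1) = 58532 / 16.61 = 3523.9013
CPM(uninfected rep2) = 83739 / 64.53 = 1297.6755
CPM(L. monocytogenes-infected rep1) = 42799 / 50.56 = 846.4992
CPM(L. monocytogenes-infected rep2) = 78413 / 26.24 = 2988.3003
mean CPM(uninfected) = 2410.7884; mean CPM(L. monocytogenes-infected) = 1917.3998
Fold change = 1917.3998 / 2410.7884 = 0.79534
log2(0.79534) = -0.3304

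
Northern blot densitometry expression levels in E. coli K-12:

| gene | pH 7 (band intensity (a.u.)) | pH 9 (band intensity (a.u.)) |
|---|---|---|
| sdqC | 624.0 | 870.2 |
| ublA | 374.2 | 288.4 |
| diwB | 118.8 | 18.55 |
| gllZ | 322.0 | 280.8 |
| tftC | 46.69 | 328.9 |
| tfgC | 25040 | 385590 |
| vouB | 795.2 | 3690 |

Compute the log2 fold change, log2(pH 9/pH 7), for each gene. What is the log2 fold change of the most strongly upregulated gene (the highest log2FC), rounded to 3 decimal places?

3.945

log2(870.2/624.0) = 0.480  (sdqC)
log2(288.4/374.2) = -0.376  (ublA)
log2(18.55/118.8) = -2.679  (diwB)
log2(280.8/322.0) = -0.198  (gllZ)
log2(328.9/46.69) = 2.816  (tftC)
log2(385590/25040) = 3.945  (tfgC)
log2(3690/795.2) = 2.214  (vouB)
tfgC is most strongly upregulated.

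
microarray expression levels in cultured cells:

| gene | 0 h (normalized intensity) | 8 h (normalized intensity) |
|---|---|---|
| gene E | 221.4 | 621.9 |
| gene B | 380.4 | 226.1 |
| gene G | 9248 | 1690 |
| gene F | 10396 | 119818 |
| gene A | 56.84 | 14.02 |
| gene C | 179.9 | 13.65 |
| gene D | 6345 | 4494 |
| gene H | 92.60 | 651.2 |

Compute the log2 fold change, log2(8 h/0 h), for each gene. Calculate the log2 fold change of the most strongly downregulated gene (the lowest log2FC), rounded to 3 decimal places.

-3.720

log2(621.9/221.4) = 1.490  (gene E)
log2(226.1/380.4) = -0.751  (gene B)
log2(1690/9248) = -2.452  (gene G)
log2(119818/10396) = 3.527  (gene F)
log2(14.02/56.84) = -2.019  (gene A)
log2(13.65/179.9) = -3.720  (gene C)
log2(4494/6345) = -0.498  (gene D)
log2(651.2/92.60) = 2.814  (gene H)
gene C is most strongly downregulated.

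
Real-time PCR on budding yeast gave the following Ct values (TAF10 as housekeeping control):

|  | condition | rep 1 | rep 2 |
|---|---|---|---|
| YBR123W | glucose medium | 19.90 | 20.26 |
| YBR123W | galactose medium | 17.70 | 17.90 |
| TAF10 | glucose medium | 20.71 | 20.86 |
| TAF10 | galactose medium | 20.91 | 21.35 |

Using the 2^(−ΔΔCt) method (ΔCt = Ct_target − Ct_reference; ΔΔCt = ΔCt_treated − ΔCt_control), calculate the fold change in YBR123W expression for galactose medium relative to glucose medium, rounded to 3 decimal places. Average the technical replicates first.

6.169

Mean Ct: YBR123W glucose medium 20.080; YBR123W galactose medium 17.800; TAF10 glucose medium 20.785; TAF10 galactose medium 21.130
ΔCt(glucose medium) = 20.080 − 20.785 = -0.705
ΔCt(galactose medium) = 17.800 − 21.130 = -3.330
ΔΔCt = -3.330 − (-0.705) = -2.625
Fold change = 2^(−(-2.625)) = 2^2.625 = 6.1688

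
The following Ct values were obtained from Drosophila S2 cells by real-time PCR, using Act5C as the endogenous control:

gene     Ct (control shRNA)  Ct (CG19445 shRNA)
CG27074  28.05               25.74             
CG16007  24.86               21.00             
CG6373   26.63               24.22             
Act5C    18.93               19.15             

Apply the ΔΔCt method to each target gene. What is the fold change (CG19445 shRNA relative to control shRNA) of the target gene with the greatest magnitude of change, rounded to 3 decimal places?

CG27074: ΔΔCt = (25.74−19.15) − (28.05−18.93) = 6.59 − 9.12 = -2.53; fold change = 2^2.53 = 5.776
CG16007: ΔΔCt = (21.00−19.15) − (24.86−18.93) = 1.85 − 5.93 = -4.08; fold change = 2^4.08 = 16.912
CG6373: ΔΔCt = (24.22−19.15) − (26.63−18.93) = 5.07 − 7.70 = -2.63; fold change = 2^2.63 = 6.190
CG16007 has the largest |ΔΔCt| = 4.08.

16.912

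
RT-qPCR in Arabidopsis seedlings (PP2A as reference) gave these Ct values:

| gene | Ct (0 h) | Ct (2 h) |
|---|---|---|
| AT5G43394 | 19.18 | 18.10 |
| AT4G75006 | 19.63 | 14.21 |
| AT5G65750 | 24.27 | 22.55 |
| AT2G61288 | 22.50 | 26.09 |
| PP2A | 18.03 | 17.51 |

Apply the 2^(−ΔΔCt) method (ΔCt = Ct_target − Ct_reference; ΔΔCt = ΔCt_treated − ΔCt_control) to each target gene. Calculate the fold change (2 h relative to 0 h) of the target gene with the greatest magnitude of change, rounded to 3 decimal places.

AT5G43394: ΔΔCt = (18.10−17.51) − (19.18−18.03) = 0.59 − 1.15 = -0.56; fold change = 2^0.56 = 1.474
AT4G75006: ΔΔCt = (14.21−17.51) − (19.63−18.03) = -3.30 − 1.60 = -4.90; fold change = 2^4.90 = 29.857
AT5G65750: ΔΔCt = (22.55−17.51) − (24.27−18.03) = 5.04 − 6.24 = -1.20; fold change = 2^1.20 = 2.297
AT2G61288: ΔΔCt = (26.09−17.51) − (22.50−18.03) = 8.58 − 4.47 = 4.11; fold change = 2^-4.11 = 0.058
AT4G75006 has the largest |ΔΔCt| = 4.90.

29.857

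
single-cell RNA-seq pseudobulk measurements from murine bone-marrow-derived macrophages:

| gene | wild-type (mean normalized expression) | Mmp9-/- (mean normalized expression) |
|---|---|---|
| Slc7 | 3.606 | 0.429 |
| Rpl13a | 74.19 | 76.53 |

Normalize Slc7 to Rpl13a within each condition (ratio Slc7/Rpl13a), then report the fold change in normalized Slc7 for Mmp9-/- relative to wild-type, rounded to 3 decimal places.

Slc7/Rpl13a (wild-type) = 3.606 / 74.19 = 0.048605
Slc7/Rpl13a (Mmp9-/-) = 0.429 / 76.53 = 0.0056056
Fold change = 0.0056056 / 0.048605 = 0.1153

0.115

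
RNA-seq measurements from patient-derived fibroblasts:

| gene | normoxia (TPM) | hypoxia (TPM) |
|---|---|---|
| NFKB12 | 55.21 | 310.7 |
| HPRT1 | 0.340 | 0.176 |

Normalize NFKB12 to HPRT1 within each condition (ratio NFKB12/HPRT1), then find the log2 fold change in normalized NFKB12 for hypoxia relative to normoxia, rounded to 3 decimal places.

3.442

NFKB12/HPRT1 (normoxia) = 55.21 / 0.340 = 162.38
NFKB12/HPRT1 (hypoxia) = 310.7 / 0.176 = 1765.3
Fold change = 1765.3 / 162.38 = 10.8715
log2(10.8715) = 3.4425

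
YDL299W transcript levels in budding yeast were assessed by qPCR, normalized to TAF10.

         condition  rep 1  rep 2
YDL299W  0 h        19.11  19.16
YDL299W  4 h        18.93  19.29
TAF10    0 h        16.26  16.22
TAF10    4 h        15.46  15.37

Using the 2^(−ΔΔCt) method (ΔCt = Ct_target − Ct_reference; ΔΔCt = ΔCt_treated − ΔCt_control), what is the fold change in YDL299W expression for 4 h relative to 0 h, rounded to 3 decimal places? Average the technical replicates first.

0.574

Mean Ct: YDL299W 0 h 19.135; YDL299W 4 h 19.110; TAF10 0 h 16.240; TAF10 4 h 15.415
ΔCt(0 h) = 19.135 − 16.240 = 2.895
ΔCt(4 h) = 19.110 − 15.415 = 3.695
ΔΔCt = 3.695 − 2.895 = 0.800
Fold change = 2^(−0.800) = 0.5743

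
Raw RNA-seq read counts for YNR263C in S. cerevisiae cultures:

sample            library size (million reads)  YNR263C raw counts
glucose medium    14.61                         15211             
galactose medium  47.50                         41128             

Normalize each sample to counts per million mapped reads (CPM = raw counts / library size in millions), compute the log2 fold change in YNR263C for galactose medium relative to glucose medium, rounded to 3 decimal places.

-0.266

CPM(glucose medium) = 15211 / 14.61 = 1041.1362
CPM(galactose medium) = 41128 / 47.50 = 865.8526
Fold change = 865.8526 / 1041.1362 = 0.83164
log2(0.83164) = -0.2660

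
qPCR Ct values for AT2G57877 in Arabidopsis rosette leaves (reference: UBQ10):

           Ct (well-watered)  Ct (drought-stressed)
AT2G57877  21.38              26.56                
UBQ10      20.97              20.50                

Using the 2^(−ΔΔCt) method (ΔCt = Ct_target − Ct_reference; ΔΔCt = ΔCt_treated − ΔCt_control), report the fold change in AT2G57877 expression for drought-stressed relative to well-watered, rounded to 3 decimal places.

ΔCt(well-watered) = 21.380 − 20.970 = 0.410
ΔCt(drought-stressed) = 26.560 − 20.500 = 6.060
ΔΔCt = 6.060 − 0.410 = 5.650
Fold change = 2^(−5.650) = 0.0199

0.020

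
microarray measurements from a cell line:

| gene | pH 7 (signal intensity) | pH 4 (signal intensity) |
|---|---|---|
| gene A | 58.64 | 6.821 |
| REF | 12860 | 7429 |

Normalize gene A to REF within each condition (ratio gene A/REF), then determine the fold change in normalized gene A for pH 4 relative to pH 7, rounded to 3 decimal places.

0.201

gene A/REF (pH 7) = 58.64 / 12860 = 0.0045599
gene A/REF (pH 4) = 6.821 / 7429 = 0.00091816
Fold change = 0.00091816 / 0.0045599 = 0.2014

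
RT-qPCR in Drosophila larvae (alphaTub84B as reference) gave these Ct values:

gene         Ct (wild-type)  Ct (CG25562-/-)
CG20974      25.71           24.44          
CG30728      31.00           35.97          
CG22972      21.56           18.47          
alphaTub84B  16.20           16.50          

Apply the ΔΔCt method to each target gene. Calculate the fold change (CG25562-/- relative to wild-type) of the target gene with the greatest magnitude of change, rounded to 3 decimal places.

0.039

CG20974: ΔΔCt = (24.44−16.50) − (25.71−16.20) = 7.94 − 9.51 = -1.57; fold change = 2^1.57 = 2.969
CG30728: ΔΔCt = (35.97−16.50) − (31.00−16.20) = 19.47 − 14.80 = 4.67; fold change = 2^-4.67 = 0.039
CG22972: ΔΔCt = (18.47−16.50) − (21.56−16.20) = 1.97 − 5.36 = -3.39; fold change = 2^3.39 = 10.483
CG30728 has the largest |ΔΔCt| = 4.67.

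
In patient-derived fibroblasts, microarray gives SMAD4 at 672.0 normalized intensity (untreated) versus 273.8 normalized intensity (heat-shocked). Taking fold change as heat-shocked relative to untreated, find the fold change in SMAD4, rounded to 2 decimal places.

Fold change = 273.8 / 672.0 = 0.407
SMAD4 is downregulated.

0.41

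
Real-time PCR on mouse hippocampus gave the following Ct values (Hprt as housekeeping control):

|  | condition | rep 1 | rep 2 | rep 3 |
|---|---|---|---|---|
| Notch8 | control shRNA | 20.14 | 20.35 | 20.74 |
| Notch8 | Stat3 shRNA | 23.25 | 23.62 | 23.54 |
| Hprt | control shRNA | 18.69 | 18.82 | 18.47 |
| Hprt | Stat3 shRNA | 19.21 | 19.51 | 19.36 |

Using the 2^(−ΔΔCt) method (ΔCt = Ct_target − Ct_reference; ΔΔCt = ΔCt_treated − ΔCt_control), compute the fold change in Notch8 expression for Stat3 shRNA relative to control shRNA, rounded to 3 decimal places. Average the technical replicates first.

Mean Ct: Notch8 control shRNA 20.410; Notch8 Stat3 shRNA 23.470; Hprt control shRNA 18.660; Hprt Stat3 shRNA 19.360
ΔCt(control shRNA) = 20.410 − 18.660 = 1.750
ΔCt(Stat3 shRNA) = 23.470 − 19.360 = 4.110
ΔΔCt = 4.110 − 1.750 = 2.360
Fold change = 2^(−2.360) = 0.1948

0.195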